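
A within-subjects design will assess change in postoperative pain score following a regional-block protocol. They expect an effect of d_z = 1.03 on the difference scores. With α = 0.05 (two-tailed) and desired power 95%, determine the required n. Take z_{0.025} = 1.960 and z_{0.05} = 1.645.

n = 13 pairs

For a paired (one-sample on differences) test: n = ((z_{α/2} + z_β) / d)².
z_{α/2} + z_β = 1.960 + 1.645 = 3.605.
n = (3.605 / 1.03)² = 3.500² = 12.25.
Round up.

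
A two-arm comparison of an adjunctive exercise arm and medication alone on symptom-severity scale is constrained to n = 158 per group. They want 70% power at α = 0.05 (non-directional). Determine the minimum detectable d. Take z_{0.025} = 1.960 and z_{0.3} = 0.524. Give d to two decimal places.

d_min ≈ 0.28

For two independent groups of n = 158 each: d_min = (z_{α/2} + z_β)·√(2/n).
z-sum = 1.960 + 0.524 = 2.484.
d_min = 2.484 × √(2/158) = 2.484 × 0.1125 = 0.279.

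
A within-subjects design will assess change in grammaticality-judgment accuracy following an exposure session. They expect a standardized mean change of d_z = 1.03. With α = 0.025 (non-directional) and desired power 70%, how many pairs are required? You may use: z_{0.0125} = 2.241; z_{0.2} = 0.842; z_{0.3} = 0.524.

For a paired (one-sample on differences) test: n = ((z_{α/2} + z_β) / d)².
z_{α/2} + z_β = 2.241 + 0.524 = 2.765.
n = (2.765 / 1.03)² = 2.684² = 7.21.
Round up.

n = 8 pairs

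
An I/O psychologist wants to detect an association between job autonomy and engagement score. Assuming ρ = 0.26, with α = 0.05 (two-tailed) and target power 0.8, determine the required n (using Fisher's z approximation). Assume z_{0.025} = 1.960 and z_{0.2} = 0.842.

Fisher's z: C = ½·ln((1+r)/(1−r)) = ½·ln(1.7027) = 0.2661.
n = ((z_{α/2} + z_β)/C)² + 3.
(1.960 + 0.842) / 0.2661 = 2.802 / 0.2661 = 10.530.
n = 10.530² + 3 = 110.88 + 3 = 113.9.
Round up.

n = 114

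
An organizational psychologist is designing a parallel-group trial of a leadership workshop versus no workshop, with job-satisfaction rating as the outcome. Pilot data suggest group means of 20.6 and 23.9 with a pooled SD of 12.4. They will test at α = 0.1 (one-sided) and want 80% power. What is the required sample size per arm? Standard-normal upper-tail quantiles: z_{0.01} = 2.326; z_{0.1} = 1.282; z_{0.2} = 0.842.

n = 128 per group

Cohen's d = |M₁ − M₂| / SD_pooled = |20.6 − 23.9| / 12.4 = 3.3 / 12.4 = 0.266.
For two independent groups with equal n: n = 2·((z_{α} + z_β) / d)².
z_{α} + z_β = 1.282 + 0.842 = 2.124.
n = 2 × (2.124 / 0.266)² = 2 × 7.985² = 2 × 63.76 = 127.5.
Round up to the next whole participant.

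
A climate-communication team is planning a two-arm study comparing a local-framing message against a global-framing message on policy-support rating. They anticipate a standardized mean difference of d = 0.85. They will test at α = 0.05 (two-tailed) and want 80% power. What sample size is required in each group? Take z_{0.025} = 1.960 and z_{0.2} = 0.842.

n = 22 per group

For two independent groups with equal n: n = 2·((z_{α/2} + z_β) / d)².
z_{α/2} + z_β = 1.960 + 0.842 = 2.802.
n = 2 × (2.802 / 0.85)² = 2 × 3.296² = 2 × 10.87 = 21.7.
Round up to the next whole participant.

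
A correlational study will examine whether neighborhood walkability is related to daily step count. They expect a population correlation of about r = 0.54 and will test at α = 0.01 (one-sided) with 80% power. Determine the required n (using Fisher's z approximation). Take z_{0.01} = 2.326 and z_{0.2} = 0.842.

n = 31

Fisher's z: C = ½·ln((1+r)/(1−r)) = ½·ln(3.3478) = 0.6042.
n = ((z_{α} + z_β)/C)² + 3.
(2.326 + 0.842) / 0.6042 = 3.168 / 0.6042 = 5.243.
n = 5.243² + 3 = 27.49 + 3 = 30.5.
Round up.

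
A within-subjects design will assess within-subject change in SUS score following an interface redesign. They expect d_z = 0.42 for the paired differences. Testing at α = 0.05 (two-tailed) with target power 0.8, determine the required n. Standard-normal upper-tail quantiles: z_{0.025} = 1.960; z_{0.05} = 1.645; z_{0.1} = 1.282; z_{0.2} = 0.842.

n = 45 pairs

For a paired (one-sample on differences) test: n = ((z_{α/2} + z_β) / d)².
z_{α/2} + z_β = 1.960 + 0.842 = 2.802.
n = (2.802 / 0.42)² = 6.671² = 44.51.
Round up.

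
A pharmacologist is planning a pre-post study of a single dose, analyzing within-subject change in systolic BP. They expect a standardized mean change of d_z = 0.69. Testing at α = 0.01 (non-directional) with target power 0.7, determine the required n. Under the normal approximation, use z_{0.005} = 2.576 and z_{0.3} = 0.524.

n = 21 pairs

For a paired (one-sample on differences) test: n = ((z_{α/2} + z_β) / d)².
z_{α/2} + z_β = 2.576 + 0.524 = 3.100.
n = (3.100 / 0.69)² = 4.493² = 20.18.
Round up.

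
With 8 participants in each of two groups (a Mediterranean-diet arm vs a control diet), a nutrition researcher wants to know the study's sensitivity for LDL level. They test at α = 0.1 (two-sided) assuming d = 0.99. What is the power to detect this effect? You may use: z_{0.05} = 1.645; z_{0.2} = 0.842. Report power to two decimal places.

power ≈ 0.63

For two equal groups, power = Φ(d·√(n/2) − z_{α/2}).
d·√(n/2) = 0.99 × √(8/2) = 0.99 × 2.000 = 1.980.
z_β = 1.980 − 1.645 = 0.335.
Power = Φ(0.335) = 0.631.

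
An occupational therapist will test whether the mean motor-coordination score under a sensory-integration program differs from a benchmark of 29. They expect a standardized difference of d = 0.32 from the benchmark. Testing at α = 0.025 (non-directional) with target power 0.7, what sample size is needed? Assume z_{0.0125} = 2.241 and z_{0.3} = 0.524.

n = 75

For a one-sample test: n = ((z_{α/2} + z_β) / d)².
z_{α/2} + z_β = 2.241 + 0.524 = 2.765.
n = (2.765 / 0.32)² = 8.641² = 74.66.
Round up.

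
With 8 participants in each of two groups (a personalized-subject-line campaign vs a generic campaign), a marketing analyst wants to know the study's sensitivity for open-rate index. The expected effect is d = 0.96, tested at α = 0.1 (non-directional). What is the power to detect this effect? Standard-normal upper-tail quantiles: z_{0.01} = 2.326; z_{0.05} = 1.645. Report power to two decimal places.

power ≈ 0.61

For two equal groups, power = Φ(d·√(n/2) − z_{α/2}).
d·√(n/2) = 0.96 × √(8/2) = 0.96 × 2.000 = 1.920.
z_β = 1.920 − 1.645 = 0.275.
Power = Φ(0.275) = 0.608.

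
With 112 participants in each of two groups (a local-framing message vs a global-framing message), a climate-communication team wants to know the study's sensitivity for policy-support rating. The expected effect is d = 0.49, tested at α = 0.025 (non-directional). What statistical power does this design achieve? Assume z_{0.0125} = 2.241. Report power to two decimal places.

power ≈ 0.92

For two equal groups, power = Φ(d·√(n/2) − z_{α/2}).
d·√(n/2) = 0.49 × √(112/2) = 0.49 × 7.483 = 3.667.
z_β = 3.667 − 2.241 = 1.426.
Power = Φ(1.426) = 0.923.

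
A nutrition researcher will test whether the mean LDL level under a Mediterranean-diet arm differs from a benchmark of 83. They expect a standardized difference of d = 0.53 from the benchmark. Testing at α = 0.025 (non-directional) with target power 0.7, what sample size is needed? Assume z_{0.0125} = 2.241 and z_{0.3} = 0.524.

n = 28

For a one-sample test: n = ((z_{α/2} + z_β) / d)².
z_{α/2} + z_β = 2.241 + 0.524 = 2.765.
n = (2.765 / 0.53)² = 5.217² = 27.22.
Round up.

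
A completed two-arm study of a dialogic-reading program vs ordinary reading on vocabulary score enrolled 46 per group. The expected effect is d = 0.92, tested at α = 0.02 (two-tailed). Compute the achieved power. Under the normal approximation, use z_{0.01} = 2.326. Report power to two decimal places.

For two equal groups, power = Φ(d·√(n/2) − z_{α/2}).
d·√(n/2) = 0.92 × √(46/2) = 0.92 × 4.796 = 4.412.
z_β = 4.412 − 2.326 = 2.086.
Power = Φ(2.086) = 0.982.

power ≈ 0.98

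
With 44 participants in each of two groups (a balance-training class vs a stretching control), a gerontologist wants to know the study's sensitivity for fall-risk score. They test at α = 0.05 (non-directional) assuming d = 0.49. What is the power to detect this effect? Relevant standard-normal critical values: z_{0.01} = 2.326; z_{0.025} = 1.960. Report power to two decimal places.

power ≈ 0.63

For two equal groups, power = Φ(d·√(n/2) − z_{α/2}).
d·√(n/2) = 0.49 × √(44/2) = 0.49 × 4.690 = 2.298.
z_β = 2.298 − 1.960 = 0.338.
Power = Φ(0.338) = 0.632.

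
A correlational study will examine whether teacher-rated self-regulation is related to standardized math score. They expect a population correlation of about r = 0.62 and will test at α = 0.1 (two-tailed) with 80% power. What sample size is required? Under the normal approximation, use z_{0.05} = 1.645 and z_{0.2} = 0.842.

n = 15

Fisher's z: C = ½·ln((1+r)/(1−r)) = ½·ln(4.2632) = 0.7250.
n = ((z_{α/2} + z_β)/C)² + 3.
(1.645 + 0.842) / 0.7250 = 2.487 / 0.7250 = 3.430.
n = 3.430² + 3 = 11.77 + 3 = 14.8.
Round up.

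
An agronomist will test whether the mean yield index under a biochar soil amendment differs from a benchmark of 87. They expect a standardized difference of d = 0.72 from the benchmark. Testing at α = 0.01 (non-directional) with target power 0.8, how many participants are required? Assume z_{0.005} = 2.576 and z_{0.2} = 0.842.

n = 23

For a one-sample test: n = ((z_{α/2} + z_β) / d)².
z_{α/2} + z_β = 2.576 + 0.842 = 3.418.
n = (3.418 / 0.72)² = 4.747² = 22.54.
Round up.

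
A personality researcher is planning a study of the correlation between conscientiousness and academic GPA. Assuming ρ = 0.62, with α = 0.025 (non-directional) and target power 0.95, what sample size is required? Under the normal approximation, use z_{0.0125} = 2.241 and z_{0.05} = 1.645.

n = 32

Fisher's z: C = ½·ln((1+r)/(1−r)) = ½·ln(4.2632) = 0.7250.
n = ((z_{α/2} + z_β)/C)² + 3.
(2.241 + 1.645) / 0.7250 = 3.886 / 0.7250 = 5.360.
n = 5.360² + 3 = 28.73 + 3 = 31.7.
Round up.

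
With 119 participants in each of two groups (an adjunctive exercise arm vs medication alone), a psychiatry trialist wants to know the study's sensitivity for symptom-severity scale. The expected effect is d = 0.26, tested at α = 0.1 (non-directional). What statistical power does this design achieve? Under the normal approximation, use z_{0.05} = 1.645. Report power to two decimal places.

For two equal groups, power = Φ(d·√(n/2) − z_{α/2}).
d·√(n/2) = 0.26 × √(119/2) = 0.26 × 7.714 = 2.006.
z_β = 2.006 − 1.645 = 0.361.
Power = Φ(0.361) = 0.641.

power ≈ 0.64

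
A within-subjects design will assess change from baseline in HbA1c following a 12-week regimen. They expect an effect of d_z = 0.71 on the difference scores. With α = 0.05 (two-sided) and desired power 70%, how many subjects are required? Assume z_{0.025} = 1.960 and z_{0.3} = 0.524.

n = 13 pairs

For a paired (one-sample on differences) test: n = ((z_{α/2} + z_β) / d)².
z_{α/2} + z_β = 1.960 + 0.524 = 2.484.
n = (2.484 / 0.71)² = 3.499² = 12.24.
Round up.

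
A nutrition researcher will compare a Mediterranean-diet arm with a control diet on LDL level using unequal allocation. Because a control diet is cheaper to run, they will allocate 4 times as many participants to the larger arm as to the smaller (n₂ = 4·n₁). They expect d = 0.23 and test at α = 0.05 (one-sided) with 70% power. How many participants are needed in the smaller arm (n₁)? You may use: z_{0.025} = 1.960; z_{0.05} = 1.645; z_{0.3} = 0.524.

n₁ = 112

With allocation ratio k = n₂/n₁ = 4, Var(x̄₁−x̄₂) = σ²(1/n₁ + 1/(k·n₁)) = σ²·(k+1)/(k·n₁).
So n₁ = (1 + 1/k)·((z_{α} + z_β)/d)² = 1.250 × (2.169/0.23)².
n₁ = 1.250 × 88.93 = 111.2.
Round up: n₁ = 112, giving n₂ = 4 × 112 = 448.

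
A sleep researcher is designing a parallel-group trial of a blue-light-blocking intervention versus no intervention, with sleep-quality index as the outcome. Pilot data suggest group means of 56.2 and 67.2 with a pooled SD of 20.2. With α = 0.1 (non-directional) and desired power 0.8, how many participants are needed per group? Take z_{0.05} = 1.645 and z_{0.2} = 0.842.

n = 42 per group

Cohen's d = |M₁ − M₂| / SD_pooled = |56.2 − 67.2| / 20.2 = 11.0 / 20.2 = 0.545.
For two independent groups with equal n: n = 2·((z_{α/2} + z_β) / d)².
z_{α/2} + z_β = 1.645 + 0.842 = 2.487.
n = 2 × (2.487 / 0.545)² = 2 × 4.563² = 2 × 20.82 = 41.6.
Round up to the next whole participant.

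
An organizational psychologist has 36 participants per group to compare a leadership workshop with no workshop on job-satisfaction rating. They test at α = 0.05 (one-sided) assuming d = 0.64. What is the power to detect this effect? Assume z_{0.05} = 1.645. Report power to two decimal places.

For two equal groups, power = Φ(d·√(n/2) − z_{α}).
d·√(n/2) = 0.64 × √(36/2) = 0.64 × 4.243 = 2.715.
z_β = 2.715 − 1.645 = 1.070.
Power = Φ(1.070) = 0.858.

power ≈ 0.86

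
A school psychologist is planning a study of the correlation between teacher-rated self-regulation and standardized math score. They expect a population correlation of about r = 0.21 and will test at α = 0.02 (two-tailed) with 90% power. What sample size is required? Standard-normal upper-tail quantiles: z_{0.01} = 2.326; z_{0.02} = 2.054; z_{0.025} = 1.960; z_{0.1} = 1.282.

Fisher's z: C = ½·ln((1+r)/(1−r)) = ½·ln(1.5316) = 0.2132.
n = ((z_{α/2} + z_β)/C)² + 3.
(2.326 + 1.282) / 0.2132 = 3.608 / 0.2132 = 16.923.
n = 16.923² + 3 = 286.39 + 3 = 289.4.
Round up.

n = 290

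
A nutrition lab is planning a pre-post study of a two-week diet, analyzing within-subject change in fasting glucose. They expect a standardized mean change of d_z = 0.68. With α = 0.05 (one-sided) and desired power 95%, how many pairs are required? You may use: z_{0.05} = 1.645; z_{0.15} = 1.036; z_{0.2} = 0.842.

For a paired (one-sample on differences) test: n = ((z_{α} + z_β) / d)².
z_{α} + z_β = 1.645 + 1.645 = 3.290.
n = (3.290 / 0.68)² = 4.838² = 23.41.
Round up.

n = 24 pairs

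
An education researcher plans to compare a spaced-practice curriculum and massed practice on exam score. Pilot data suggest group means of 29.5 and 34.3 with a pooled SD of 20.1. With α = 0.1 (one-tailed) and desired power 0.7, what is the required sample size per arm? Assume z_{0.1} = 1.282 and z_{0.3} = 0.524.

n = 115 per group

Cohen's d = |M₁ − M₂| / SD_pooled = |29.5 − 34.3| / 20.1 = 4.8 / 20.1 = 0.239.
For two independent groups with equal n: n = 2·((z_{α} + z_β) / d)².
z_{α} + z_β = 1.282 + 0.524 = 1.806.
n = 2 × (1.806 / 0.239)² = 2 × 7.556² = 2 × 57.10 = 114.2.
Round up to the next whole participant.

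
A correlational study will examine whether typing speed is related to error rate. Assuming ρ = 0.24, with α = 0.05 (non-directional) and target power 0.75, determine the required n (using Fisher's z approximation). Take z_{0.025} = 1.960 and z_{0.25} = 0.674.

n = 119

Fisher's z: C = ½·ln((1+r)/(1−r)) = ½·ln(1.6316) = 0.2448.
n = ((z_{α/2} + z_β)/C)² + 3.
(1.960 + 0.674) / 0.2448 = 2.634 / 0.2448 = 10.760.
n = 10.760² + 3 = 115.77 + 3 = 118.8.
Round up.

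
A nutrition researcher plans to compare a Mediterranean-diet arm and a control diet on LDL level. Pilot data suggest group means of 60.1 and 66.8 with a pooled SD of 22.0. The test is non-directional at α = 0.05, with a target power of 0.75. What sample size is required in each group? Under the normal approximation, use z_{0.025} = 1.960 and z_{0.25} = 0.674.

Cohen's d = |M₁ − M₂| / SD_pooled = |60.1 − 66.8| / 22.0 = 6.7 / 22.0 = 0.305.
For two independent groups with equal n: n = 2·((z_{α/2} + z_β) / d)².
z_{α/2} + z_β = 1.960 + 0.674 = 2.634.
n = 2 × (2.634 / 0.305)² = 2 × 8.636² = 2 × 74.58 = 149.2.
Round up to the next whole participant.

n = 150 per group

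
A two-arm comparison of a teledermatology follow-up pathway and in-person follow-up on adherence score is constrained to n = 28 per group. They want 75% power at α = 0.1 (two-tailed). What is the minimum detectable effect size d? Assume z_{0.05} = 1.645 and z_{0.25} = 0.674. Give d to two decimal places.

d_min ≈ 0.62

For two independent groups of n = 28 each: d_min = (z_{α/2} + z_β)·√(2/n).
z-sum = 1.645 + 0.674 = 2.319.
d_min = 2.319 × √(2/28) = 2.319 × 0.2673 = 0.620.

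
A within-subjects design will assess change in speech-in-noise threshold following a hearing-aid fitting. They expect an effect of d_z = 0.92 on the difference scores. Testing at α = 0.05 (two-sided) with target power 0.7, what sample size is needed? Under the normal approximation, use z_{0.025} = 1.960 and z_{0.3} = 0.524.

For a paired (one-sample on differences) test: n = ((z_{α/2} + z_β) / d)².
z_{α/2} + z_β = 1.960 + 0.524 = 2.484.
n = (2.484 / 0.92)² = 2.700² = 7.29.
Round up.

n = 8 pairs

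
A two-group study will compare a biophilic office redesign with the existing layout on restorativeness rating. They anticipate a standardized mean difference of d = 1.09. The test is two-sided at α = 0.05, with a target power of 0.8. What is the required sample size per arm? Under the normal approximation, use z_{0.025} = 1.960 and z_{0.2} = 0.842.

For two independent groups with equal n: n = 2·((z_{α/2} + z_β) / d)².
z_{α/2} + z_β = 1.960 + 0.842 = 2.802.
n = 2 × (2.802 / 1.09)² = 2 × 2.571² = 2 × 6.61 = 13.2.
Round up to the next whole participant.

n = 14 per group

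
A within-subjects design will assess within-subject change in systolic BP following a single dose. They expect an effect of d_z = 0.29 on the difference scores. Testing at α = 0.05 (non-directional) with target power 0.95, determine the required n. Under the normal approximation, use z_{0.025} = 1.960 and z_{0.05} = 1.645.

n = 155 pairs

For a paired (one-sample on differences) test: n = ((z_{α/2} + z_β) / d)².
z_{α/2} + z_β = 1.960 + 1.645 = 3.605.
n = (3.605 / 0.29)² = 12.431² = 154.53.
Round up.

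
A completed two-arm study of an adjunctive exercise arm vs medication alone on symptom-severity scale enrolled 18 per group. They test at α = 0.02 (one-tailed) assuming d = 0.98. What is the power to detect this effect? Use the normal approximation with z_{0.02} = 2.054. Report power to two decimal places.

power ≈ 0.81

For two equal groups, power = Φ(d·√(n/2) − z_{α}).
d·√(n/2) = 0.98 × √(18/2) = 0.98 × 3.000 = 2.940.
z_β = 2.940 − 2.054 = 0.886.
Power = Φ(0.886) = 0.812.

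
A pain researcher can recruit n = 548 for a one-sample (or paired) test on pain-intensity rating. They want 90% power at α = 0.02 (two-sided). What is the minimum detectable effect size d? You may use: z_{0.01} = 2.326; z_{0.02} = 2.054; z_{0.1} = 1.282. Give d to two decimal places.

For a single sample (or paired design) of n = 548: d_min = (z_{α/2} + z_β)/√n.
z-sum = 2.326 + 1.282 = 3.608.
d_min = 3.608 / √548 = 3.608 / 23.409 = 0.154.

d_min ≈ 0.15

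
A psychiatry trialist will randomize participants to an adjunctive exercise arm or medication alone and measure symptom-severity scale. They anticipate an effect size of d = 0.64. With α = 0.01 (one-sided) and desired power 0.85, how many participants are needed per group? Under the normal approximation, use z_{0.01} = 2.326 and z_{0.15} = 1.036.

For two independent groups with equal n: n = 2·((z_{α} + z_β) / d)².
z_{α} + z_β = 2.326 + 1.036 = 3.362.
n = 2 × (3.362 / 0.64)² = 2 × 5.253² = 2 × 27.60 = 55.2.
Round up to the next whole participant.

n = 56 per group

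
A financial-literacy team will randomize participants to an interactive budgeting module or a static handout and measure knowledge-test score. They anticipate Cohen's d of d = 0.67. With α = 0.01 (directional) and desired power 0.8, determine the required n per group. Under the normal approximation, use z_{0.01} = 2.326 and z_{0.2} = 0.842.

For two independent groups with equal n: n = 2·((z_{α} + z_β) / d)².
z_{α} + z_β = 2.326 + 0.842 = 3.168.
n = 2 × (3.168 / 0.67)² = 2 × 4.728² = 2 × 22.36 = 44.7.
Round up to the next whole participant.

n = 45 per group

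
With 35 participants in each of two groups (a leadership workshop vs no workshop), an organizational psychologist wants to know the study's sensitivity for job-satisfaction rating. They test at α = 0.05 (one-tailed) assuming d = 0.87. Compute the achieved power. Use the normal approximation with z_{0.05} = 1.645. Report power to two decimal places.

power ≈ 0.98

For two equal groups, power = Φ(d·√(n/2) − z_{α}).
d·√(n/2) = 0.87 × √(35/2) = 0.87 × 4.183 = 3.639.
z_β = 3.639 − 1.645 = 1.994.
Power = Φ(1.994) = 0.977.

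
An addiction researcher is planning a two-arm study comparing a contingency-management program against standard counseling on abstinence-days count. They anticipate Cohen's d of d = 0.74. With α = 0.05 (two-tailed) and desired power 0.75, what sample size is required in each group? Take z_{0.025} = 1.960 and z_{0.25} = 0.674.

n = 26 per group

For two independent groups with equal n: n = 2·((z_{α/2} + z_β) / d)².
z_{α/2} + z_β = 1.960 + 0.674 = 2.634.
n = 2 × (2.634 / 0.74)² = 2 × 3.559² = 2 × 12.67 = 25.3.
Round up to the next whole participant.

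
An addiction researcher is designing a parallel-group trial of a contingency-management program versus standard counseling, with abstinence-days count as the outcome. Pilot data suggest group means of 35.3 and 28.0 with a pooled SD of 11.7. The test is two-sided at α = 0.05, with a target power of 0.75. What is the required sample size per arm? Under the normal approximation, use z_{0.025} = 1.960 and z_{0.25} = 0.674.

Cohen's d = |M₁ − M₂| / SD_pooled = |35.3 − 28.0| / 11.7 = 7.3 / 11.7 = 0.624.
For two independent groups with equal n: n = 2·((z_{α/2} + z_β) / d)².
z_{α/2} + z_β = 1.960 + 0.674 = 2.634.
n = 2 × (2.634 / 0.624)² = 2 × 4.221² = 2 × 17.82 = 35.6.
Round up to the next whole participant.

n = 36 per group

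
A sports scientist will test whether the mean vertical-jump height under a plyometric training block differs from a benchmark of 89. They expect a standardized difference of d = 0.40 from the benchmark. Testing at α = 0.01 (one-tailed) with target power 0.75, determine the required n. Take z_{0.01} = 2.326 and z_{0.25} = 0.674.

For a one-sample test: n = ((z_{α} + z_β) / d)².
z_{α} + z_β = 2.326 + 0.674 = 3.000.
n = (3.000 / 0.40)² = 7.500² = 56.25.
Round up.

n = 57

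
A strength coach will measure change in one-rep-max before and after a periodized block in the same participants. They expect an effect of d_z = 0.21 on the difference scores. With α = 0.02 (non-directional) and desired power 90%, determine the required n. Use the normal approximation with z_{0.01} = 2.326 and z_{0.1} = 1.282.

For a paired (one-sample on differences) test: n = ((z_{α/2} + z_β) / d)².
z_{α/2} + z_β = 2.326 + 1.282 = 3.608.
n = (3.608 / 0.21)² = 17.181² = 295.19.
Round up.

n = 296 pairs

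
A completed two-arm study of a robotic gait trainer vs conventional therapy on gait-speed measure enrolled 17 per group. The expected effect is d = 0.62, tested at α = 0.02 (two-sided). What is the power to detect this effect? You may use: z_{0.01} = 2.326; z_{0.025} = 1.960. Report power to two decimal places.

power ≈ 0.30

For two equal groups, power = Φ(d·√(n/2) − z_{α/2}).
d·√(n/2) = 0.62 × √(17/2) = 0.62 × 2.915 = 1.808.
z_β = 1.808 − 2.326 = -0.518.
Power = Φ(-0.518) = 0.302.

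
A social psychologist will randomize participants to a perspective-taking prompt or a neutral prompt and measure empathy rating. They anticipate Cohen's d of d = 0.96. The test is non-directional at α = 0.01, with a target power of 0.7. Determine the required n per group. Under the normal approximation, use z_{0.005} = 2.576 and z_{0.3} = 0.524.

n = 21 per group

For two independent groups with equal n: n = 2·((z_{α/2} + z_β) / d)².
z_{α/2} + z_β = 2.576 + 0.524 = 3.100.
n = 2 × (3.100 / 0.96)² = 2 × 3.229² = 2 × 10.43 = 20.9.
Round up to the next whole participant.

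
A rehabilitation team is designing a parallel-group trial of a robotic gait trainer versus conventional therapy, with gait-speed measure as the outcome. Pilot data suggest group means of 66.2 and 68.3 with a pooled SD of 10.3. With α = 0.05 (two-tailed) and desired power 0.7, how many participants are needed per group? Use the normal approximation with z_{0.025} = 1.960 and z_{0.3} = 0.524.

Cohen's d = |M₁ − M₂| / SD_pooled = |66.2 − 68.3| / 10.3 = 2.1 / 10.3 = 0.204.
For two independent groups with equal n: n = 2·((z_{α/2} + z_β) / d)².
z_{α/2} + z_β = 1.960 + 0.524 = 2.484.
n = 2 × (2.484 / 0.204)² = 2 × 12.176² = 2 × 148.27 = 296.5.
Round up to the next whole participant.

n = 297 per group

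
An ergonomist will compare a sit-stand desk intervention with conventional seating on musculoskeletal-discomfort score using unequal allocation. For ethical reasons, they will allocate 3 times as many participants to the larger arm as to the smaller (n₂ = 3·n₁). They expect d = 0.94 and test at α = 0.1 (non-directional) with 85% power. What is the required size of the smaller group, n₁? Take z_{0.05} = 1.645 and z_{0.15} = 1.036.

With allocation ratio k = n₂/n₁ = 3, Var(x̄₁−x̄₂) = σ²(1/n₁ + 1/(k·n₁)) = σ²·(k+1)/(k·n₁).
So n₁ = (1 + 1/k)·((z_{α/2} + z_β)/d)² = 1.333 × (2.681/0.94)².
n₁ = 1.333 × 8.13 = 10.8.
Round up: n₁ = 11, giving n₂ = 3 × 11 = 33.

n₁ = 11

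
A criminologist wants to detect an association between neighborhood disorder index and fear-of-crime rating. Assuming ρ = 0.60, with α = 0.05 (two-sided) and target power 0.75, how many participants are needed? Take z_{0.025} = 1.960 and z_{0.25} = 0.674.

Fisher's z: C = ½·ln((1+r)/(1−r)) = ½·ln(4.0000) = 0.6931.
n = ((z_{α/2} + z_β)/C)² + 3.
(1.960 + 0.674) / 0.6931 = 2.634 / 0.6931 = 3.800.
n = 3.800² + 3 = 14.44 + 3 = 17.4.
Round up.

n = 18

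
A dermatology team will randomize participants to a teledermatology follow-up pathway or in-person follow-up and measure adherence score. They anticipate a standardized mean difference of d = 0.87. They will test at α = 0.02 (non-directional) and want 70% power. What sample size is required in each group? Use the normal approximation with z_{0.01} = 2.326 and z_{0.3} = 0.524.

n = 22 per group

For two independent groups with equal n: n = 2·((z_{α/2} + z_β) / d)².
z_{α/2} + z_β = 2.326 + 0.524 = 2.850.
n = 2 × (2.850 / 0.87)² = 2 × 3.276² = 2 × 10.73 = 21.5.
Round up to the next whole participant.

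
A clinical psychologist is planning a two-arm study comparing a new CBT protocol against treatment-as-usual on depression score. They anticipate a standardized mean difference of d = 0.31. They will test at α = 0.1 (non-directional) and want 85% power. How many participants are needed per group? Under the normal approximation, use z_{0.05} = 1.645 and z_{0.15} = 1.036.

n = 150 per group

For two independent groups with equal n: n = 2·((z_{α/2} + z_β) / d)².
z_{α/2} + z_β = 1.645 + 1.036 = 2.681.
n = 2 × (2.681 / 0.31)² = 2 × 8.648² = 2 × 74.79 = 149.6.
Round up to the next whole participant.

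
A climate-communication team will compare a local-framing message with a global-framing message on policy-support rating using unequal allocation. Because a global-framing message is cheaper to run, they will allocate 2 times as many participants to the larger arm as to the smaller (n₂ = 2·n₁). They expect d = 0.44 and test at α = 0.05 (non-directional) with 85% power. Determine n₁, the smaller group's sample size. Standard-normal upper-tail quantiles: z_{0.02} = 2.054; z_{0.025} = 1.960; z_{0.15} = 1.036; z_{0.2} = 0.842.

n₁ = 70

With allocation ratio k = n₂/n₁ = 2, Var(x̄₁−x̄₂) = σ²(1/n₁ + 1/(k·n₁)) = σ²·(k+1)/(k·n₁).
So n₁ = (1 + 1/k)·((z_{α/2} + z_β)/d)² = 1.500 × (2.996/0.44)².
n₁ = 1.500 × 46.36 = 69.5.
Round up: n₁ = 70, giving n₂ = 2 × 70 = 140.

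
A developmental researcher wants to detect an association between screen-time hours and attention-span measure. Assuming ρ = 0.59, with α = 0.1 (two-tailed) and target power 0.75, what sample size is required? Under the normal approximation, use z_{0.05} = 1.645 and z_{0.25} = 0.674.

Fisher's z: C = ½·ln((1+r)/(1−r)) = ½·ln(3.8780) = 0.6777.
n = ((z_{α/2} + z_β)/C)² + 3.
(1.645 + 0.674) / 0.6777 = 2.319 / 0.6777 = 3.422.
n = 3.422² + 3 = 11.71 + 3 = 14.7.
Round up.

n = 15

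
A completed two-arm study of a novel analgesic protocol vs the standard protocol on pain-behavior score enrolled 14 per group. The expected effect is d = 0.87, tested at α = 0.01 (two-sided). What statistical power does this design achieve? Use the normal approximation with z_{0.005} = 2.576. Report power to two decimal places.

power ≈ 0.39

For two equal groups, power = Φ(d·√(n/2) − z_{α/2}).
d·√(n/2) = 0.87 × √(14/2) = 0.87 × 2.646 = 2.302.
z_β = 2.302 − 2.576 = -0.274.
Power = Φ(-0.274) = 0.392.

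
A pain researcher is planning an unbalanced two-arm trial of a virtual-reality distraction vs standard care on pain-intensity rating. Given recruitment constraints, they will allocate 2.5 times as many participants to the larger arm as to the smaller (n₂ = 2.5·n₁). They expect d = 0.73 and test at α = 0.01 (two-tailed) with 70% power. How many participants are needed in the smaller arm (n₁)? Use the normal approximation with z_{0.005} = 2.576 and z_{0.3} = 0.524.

With allocation ratio k = n₂/n₁ = 2.5, Var(x̄₁−x̄₂) = σ²(1/n₁ + 1/(k·n₁)) = σ²·(k+1)/(k·n₁).
So n₁ = (1 + 1/k)·((z_{α/2} + z_β)/d)² = 1.400 × (3.100/0.73)².
n₁ = 1.400 × 18.03 = 25.2.
Round up: n₁ = 26, giving n₂ = 2.5 × 26 = 65.

n₁ = 26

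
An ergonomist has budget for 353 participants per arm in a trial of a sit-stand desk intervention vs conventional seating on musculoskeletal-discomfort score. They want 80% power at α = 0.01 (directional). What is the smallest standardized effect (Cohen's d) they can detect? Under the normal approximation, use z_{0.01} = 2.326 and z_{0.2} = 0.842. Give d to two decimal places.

d_min ≈ 0.24

For two independent groups of n = 353 each: d_min = (z_{α} + z_β)·√(2/n).
z-sum = 2.326 + 0.842 = 3.168.
d_min = 3.168 × √(2/353) = 3.168 × 0.0753 = 0.238.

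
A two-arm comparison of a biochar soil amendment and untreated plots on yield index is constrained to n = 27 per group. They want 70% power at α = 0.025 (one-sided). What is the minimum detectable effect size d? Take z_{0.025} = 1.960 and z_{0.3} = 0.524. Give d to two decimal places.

d_min ≈ 0.68

For two independent groups of n = 27 each: d_min = (z_{α} + z_β)·√(2/n).
z-sum = 1.960 + 0.524 = 2.484.
d_min = 2.484 × √(2/27) = 2.484 × 0.2722 = 0.676.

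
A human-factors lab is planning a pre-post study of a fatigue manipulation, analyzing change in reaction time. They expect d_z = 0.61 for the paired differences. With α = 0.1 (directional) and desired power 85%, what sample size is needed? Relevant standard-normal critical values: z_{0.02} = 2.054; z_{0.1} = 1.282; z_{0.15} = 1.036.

For a paired (one-sample on differences) test: n = ((z_{α} + z_β) / d)².
z_{α} + z_β = 1.282 + 1.036 = 2.318.
n = (2.318 / 0.61)² = 3.800² = 14.44.
Round up.

n = 15 pairs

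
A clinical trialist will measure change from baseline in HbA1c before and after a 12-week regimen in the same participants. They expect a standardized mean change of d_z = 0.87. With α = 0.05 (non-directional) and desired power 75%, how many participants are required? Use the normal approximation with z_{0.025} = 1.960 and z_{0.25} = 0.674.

n = 10 pairs

For a paired (one-sample on differences) test: n = ((z_{α/2} + z_β) / d)².
z_{α/2} + z_β = 1.960 + 0.674 = 2.634.
n = (2.634 / 0.87)² = 3.028² = 9.17.
Round up.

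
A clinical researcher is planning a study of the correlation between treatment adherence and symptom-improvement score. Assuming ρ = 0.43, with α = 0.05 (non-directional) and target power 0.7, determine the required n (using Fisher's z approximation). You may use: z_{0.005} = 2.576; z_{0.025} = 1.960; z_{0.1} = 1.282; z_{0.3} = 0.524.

Fisher's z: C = ½·ln((1+r)/(1−r)) = ½·ln(2.5088) = 0.4599.
n = ((z_{α/2} + z_β)/C)² + 3.
(1.960 + 0.524) / 0.4599 = 2.484 / 0.4599 = 5.401.
n = 5.401² + 3 = 29.17 + 3 = 32.2.
Round up.

n = 33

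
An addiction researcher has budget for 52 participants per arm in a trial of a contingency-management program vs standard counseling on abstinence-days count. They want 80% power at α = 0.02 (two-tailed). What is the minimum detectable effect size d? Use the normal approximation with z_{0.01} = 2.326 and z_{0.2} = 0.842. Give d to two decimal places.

For two independent groups of n = 52 each: d_min = (z_{α/2} + z_β)·√(2/n).
z-sum = 2.326 + 0.842 = 3.168.
d_min = 3.168 × √(2/52) = 3.168 × 0.1961 = 0.621.

d_min ≈ 0.62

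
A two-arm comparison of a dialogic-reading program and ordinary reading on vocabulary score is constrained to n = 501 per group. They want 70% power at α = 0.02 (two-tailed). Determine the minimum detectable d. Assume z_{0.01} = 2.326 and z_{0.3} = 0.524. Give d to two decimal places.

For two independent groups of n = 501 each: d_min = (z_{α/2} + z_β)·√(2/n).
z-sum = 2.326 + 0.524 = 2.850.
d_min = 2.850 × √(2/501) = 2.850 × 0.0632 = 0.180.

d_min ≈ 0.18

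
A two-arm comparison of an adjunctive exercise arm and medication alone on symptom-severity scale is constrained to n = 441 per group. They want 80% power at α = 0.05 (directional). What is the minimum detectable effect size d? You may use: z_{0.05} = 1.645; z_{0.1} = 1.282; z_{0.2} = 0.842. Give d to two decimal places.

For two independent groups of n = 441 each: d_min = (z_{α} + z_β)·√(2/n).
z-sum = 1.645 + 0.842 = 2.487.
d_min = 2.487 × √(2/441) = 2.487 × 0.0673 = 0.167.

d_min ≈ 0.17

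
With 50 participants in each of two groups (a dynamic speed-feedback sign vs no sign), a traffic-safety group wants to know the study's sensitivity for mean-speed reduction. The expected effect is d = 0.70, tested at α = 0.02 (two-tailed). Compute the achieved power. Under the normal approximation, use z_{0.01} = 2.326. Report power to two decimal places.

power ≈ 0.88

For two equal groups, power = Φ(d·√(n/2) − z_{α/2}).
d·√(n/2) = 0.70 × √(50/2) = 0.70 × 5.000 = 3.500.
z_β = 3.500 − 2.326 = 1.174.
Power = Φ(1.174) = 0.880.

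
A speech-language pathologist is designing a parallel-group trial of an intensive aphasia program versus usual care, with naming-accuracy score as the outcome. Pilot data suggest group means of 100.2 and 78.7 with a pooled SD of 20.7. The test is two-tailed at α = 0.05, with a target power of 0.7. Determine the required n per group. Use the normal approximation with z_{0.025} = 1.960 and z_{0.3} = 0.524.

Cohen's d = |M₁ − M₂| / SD_pooled = |100.2 − 78.7| / 20.7 = 21.5 / 20.7 = 1.039.
For two independent groups with equal n: n = 2·((z_{α/2} + z_β) / d)².
z_{α/2} + z_β = 1.960 + 0.524 = 2.484.
n = 2 × (2.484 / 1.039)² = 2 × 2.391² = 2 × 5.72 = 11.4.
Round up to the next whole participant.

n = 12 per group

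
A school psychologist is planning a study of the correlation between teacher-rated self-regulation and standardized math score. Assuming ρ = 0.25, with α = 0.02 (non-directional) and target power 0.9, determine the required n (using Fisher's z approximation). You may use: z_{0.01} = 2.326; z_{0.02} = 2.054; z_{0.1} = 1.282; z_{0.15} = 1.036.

n = 203

Fisher's z: C = ½·ln((1+r)/(1−r)) = ½·ln(1.6667) = 0.2554.
n = ((z_{α/2} + z_β)/C)² + 3.
(2.326 + 1.282) / 0.2554 = 3.608 / 0.2554 = 14.127.
n = 14.127² + 3 = 199.57 + 3 = 202.6.
Round up.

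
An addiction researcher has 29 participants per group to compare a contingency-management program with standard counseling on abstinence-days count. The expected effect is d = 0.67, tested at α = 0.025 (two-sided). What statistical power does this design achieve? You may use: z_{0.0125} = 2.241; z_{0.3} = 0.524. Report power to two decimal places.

power ≈ 0.62

For two equal groups, power = Φ(d·√(n/2) − z_{α/2}).
d·√(n/2) = 0.67 × √(29/2) = 0.67 × 3.808 = 2.551.
z_β = 2.551 − 2.241 = 0.310.
Power = Φ(0.310) = 0.622.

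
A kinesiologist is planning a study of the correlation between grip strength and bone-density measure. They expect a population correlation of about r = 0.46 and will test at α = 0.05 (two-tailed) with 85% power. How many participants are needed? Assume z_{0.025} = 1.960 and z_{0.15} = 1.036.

Fisher's z: C = ½·ln((1+r)/(1−r)) = ½·ln(2.7037) = 0.4973.
n = ((z_{α/2} + z_β)/C)² + 3.
(1.960 + 1.036) / 0.4973 = 2.996 / 0.4973 = 6.025.
n = 6.025² + 3 = 36.29 + 3 = 39.3.
Round up.

n = 40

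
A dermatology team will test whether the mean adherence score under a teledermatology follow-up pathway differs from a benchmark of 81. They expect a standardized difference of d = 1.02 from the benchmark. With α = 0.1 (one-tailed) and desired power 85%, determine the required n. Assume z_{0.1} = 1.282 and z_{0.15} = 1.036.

For a one-sample test: n = ((z_{α} + z_β) / d)².
z_{α} + z_β = 1.282 + 1.036 = 2.318.
n = (2.318 / 1.02)² = 2.273² = 5.16.
Round up.

n = 6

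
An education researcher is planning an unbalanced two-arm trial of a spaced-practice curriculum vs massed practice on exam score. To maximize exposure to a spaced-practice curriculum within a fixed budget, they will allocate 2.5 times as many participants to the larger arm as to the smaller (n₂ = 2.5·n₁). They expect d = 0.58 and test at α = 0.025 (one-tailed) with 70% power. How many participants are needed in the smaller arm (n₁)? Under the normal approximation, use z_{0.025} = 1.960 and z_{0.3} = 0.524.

With allocation ratio k = n₂/n₁ = 2.5, Var(x̄₁−x̄₂) = σ²(1/n₁ + 1/(k·n₁)) = σ²·(k+1)/(k·n₁).
So n₁ = (1 + 1/k)·((z_{α} + z_β)/d)² = 1.400 × (2.484/0.58)².
n₁ = 1.400 × 18.34 = 25.7.
Round up: n₁ = 26, giving n₂ = 2.5 × 26 = 65.

n₁ = 26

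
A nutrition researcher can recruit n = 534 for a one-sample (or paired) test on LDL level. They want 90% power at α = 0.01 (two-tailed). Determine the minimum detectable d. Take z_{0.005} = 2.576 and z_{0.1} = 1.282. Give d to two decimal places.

d_min ≈ 0.17

For a single sample (or paired design) of n = 534: d_min = (z_{α/2} + z_β)/√n.
z-sum = 2.576 + 1.282 = 3.858.
d_min = 3.858 / √534 = 3.858 / 23.108 = 0.167.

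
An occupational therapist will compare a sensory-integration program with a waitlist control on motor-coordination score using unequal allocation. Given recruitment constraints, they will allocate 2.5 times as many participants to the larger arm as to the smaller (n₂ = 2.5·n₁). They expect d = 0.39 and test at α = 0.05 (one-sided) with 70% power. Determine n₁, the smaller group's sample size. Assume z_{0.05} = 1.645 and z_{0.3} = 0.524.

With allocation ratio k = n₂/n₁ = 2.5, Var(x̄₁−x̄₂) = σ²(1/n₁ + 1/(k·n₁)) = σ²·(k+1)/(k·n₁).
So n₁ = (1 + 1/k)·((z_{α} + z_β)/d)² = 1.400 × (2.169/0.39)².
n₁ = 1.400 × 30.93 = 43.3.
Round up: n₁ = 44, giving n₂ = 2.5 × 44 = 110.

n₁ = 44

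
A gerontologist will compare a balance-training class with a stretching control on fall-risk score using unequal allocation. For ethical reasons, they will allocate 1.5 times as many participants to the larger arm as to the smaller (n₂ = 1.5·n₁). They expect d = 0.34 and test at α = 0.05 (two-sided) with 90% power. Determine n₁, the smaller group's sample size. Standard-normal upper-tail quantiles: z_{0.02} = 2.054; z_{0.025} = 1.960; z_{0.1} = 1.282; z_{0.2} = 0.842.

With allocation ratio k = n₂/n₁ = 1.5, Var(x̄₁−x̄₂) = σ²(1/n₁ + 1/(k·n₁)) = σ²·(k+1)/(k·n₁).
So n₁ = (1 + 1/k)·((z_{α/2} + z_β)/d)² = 1.667 × (3.242/0.34)².
n₁ = 1.667 × 90.92 = 151.5.
Round up: n₁ = 152, giving n₂ = 1.5 × 152 = 228.

n₁ = 152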